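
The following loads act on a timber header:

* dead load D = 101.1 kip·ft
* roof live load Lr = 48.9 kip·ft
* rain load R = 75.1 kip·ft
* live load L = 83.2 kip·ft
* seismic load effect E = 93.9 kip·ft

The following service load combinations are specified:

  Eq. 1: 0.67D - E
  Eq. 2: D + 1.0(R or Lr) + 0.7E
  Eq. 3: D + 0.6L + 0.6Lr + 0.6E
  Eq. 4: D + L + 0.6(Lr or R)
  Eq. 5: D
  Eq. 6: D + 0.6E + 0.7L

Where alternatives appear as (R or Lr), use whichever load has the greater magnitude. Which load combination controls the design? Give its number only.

Combination 2

(R or Lr) → R = 75.1 kip·ft; (Lr or R) → R = 75.1 kip·ft.
Eq. 1: 0.67(101.1) - 1.0(93.9) = 67.74 - 93.90 = -26.16
Eq. 2: 1.0(101.1) + 1.0(75.1) + 0.7(93.9) = 101.10 + 75.10 + 65.73 = 241.93
Eq. 3: 1.0(101.1) + 0.6(83.2) + 0.6(48.9) + 0.6(93.9) = 101.10 + 49.92 + 29.34 + 56.34 = 236.70
Eq. 4: 1.0(101.1) + 1.0(83.2) + 0.6(75.1) = 101.10 + 83.20 + 45.06 = 229.36
Eq. 5: 1.0(101.1) = 101.10
Eq. 6: 1.0(101.1) + 0.6(93.9) + 0.7(83.2) = 101.10 + 56.34 + 58.24 = 215.68
The largest value is 241.93 kip·ft from combination 2.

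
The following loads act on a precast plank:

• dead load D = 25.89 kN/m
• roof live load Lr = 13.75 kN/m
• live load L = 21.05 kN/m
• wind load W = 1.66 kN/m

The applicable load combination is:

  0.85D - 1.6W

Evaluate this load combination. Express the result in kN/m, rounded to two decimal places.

0.85(25.89) - 1.6(1.66) = 22.01 - 2.66 = 19.35
w_u = 19.35 kN/m.

19.35 kN/m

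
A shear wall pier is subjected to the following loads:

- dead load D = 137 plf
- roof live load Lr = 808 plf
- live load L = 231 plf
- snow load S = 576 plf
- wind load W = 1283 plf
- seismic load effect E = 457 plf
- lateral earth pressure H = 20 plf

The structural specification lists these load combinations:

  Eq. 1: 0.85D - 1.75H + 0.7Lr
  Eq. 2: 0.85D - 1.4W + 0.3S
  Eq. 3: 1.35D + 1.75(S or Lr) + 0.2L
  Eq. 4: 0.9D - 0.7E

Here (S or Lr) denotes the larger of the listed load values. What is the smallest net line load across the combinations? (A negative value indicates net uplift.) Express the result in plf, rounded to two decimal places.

-1506.95 plf

(S or Lr) → Lr = 808 plf.
Eq. 1: 0.85(137) - 1.75(20) + 0.7(808) = 116.45 - 35.00 + 565.60 = 647.05
Eq. 2: 0.85(137) - 1.4(1283) + 0.3(576) = 116.45 - 1796.20 + 172.80 = -1506.95
Eq. 3: 1.35(137) + 1.75(808) + 0.2(231) = 184.95 + 1414.00 + 46.20 = 1645.15
Eq. 4: 0.9(137) - 0.7(457) = 123.30 - 319.90 = -196.60
Combination 2 gives the minimum: -1506.95 plf.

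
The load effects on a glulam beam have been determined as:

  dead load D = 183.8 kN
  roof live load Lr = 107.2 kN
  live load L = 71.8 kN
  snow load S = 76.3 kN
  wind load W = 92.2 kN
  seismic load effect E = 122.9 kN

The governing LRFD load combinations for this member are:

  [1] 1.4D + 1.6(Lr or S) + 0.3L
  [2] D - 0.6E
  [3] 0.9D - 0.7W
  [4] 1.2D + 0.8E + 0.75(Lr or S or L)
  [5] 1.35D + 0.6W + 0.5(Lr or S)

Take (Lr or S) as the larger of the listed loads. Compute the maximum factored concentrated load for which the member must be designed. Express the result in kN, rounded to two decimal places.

450.38 kN

(Lr or S) → Lr = 107.2 kN; (Lr or S or L) → Lr = 107.2 kN.
[1] 1.4(183.8) + 1.6(107.2) + 0.3(71.8) = 450.38
[2] 1.0(183.8) - 0.6(122.9) = 110.06
[3] 0.9(183.8) - 0.7(92.2) = 100.88
[4] 1.2(183.8) + 0.8(122.9) + 0.75(107.2) = 399.28
[5] 1.35(183.8) + 0.6(92.2) + 0.5(107.2) = 357.05
The controlling combination is 1, giving 450.38 kN.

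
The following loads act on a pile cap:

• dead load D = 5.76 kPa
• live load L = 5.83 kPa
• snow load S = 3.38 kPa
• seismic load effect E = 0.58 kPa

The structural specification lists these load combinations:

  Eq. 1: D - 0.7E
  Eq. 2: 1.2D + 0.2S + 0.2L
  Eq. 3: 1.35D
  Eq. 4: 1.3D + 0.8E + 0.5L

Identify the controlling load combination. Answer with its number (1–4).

Combination 4

Eq. 1: 1.0(5.76) - 0.7(0.58) = 5.76 - 0.41 = 5.35
Eq. 2: 1.2(5.76) + 0.2(3.38) + 0.2(5.83) = 8.75
Eq. 3: 1.35(5.76) = 7.78
Eq. 4: 1.3(5.76) + 0.8(0.58) + 0.5(5.83) = 7.49 + 0.46 + 2.92 = 10.87
The largest value is 10.87 kPa from combination 4.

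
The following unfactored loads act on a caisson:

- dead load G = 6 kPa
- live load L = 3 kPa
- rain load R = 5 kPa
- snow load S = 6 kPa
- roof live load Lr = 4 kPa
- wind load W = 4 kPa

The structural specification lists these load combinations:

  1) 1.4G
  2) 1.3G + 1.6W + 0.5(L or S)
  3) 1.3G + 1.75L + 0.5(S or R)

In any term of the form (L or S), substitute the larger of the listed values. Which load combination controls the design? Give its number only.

(L or S) → S = 6 kPa; (S or R) → S = 6 kPa.
1) 1.4(6) = 8.40
2) 1.3(6) + 1.6(4) + 0.5(6) = 7.80 + 6.40 + 3.00 = 17.20
3) 1.3(6) + 1.75(3) + 0.5(6) = 7.80 + 5.25 + 3.00 = 16.05
The largest value is 17.20 kPa from combination 2.

Combination 2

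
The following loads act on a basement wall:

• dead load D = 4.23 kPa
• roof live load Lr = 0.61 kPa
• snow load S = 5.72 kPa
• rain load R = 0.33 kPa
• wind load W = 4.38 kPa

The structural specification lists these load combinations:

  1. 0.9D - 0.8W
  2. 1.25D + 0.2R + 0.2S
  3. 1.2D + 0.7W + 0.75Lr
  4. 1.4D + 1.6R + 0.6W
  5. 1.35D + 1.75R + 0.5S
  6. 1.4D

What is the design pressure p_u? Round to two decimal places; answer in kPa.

1. 0.9(4.23) - 0.8(4.38) = 0.30
2. 1.25(4.23) + 0.2(0.33) + 0.2(5.72) = 5.29 + 0.07 + 1.14 = 6.50
3. 1.2(4.23) + 0.7(4.38) + 0.75(0.61) = 8.60
4. 1.4(4.23) + 1.6(0.33) + 0.6(4.38) = 5.92 + 0.53 + 2.63 = 9.08
5. 1.35(4.23) + 1.75(0.33) + 0.5(5.72) = 5.71 + 0.58 + 2.86 = 9.15
6. 1.4(4.23) = 5.92
Maximum is from combination 5.

9.15 kPa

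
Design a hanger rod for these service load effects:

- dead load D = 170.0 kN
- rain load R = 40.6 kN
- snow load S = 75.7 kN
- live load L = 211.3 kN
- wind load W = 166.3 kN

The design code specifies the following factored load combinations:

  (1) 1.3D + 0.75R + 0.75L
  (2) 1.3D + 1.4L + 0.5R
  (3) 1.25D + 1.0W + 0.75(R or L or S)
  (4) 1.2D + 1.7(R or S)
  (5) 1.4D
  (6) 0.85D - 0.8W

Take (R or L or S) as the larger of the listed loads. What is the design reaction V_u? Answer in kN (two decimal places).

537.28 kN

(R or L or S) → L = 211.3 kN; (R or S) → S = 75.7 kN.
(1) 1.3(170.0) + 0.75(40.6) + 0.75(211.3) = 409.93
(2) 1.3(170.0) + 1.4(211.3) + 0.5(40.6) = 537.12
(3) 1.25(170.0) + 1.0(166.3) + 0.75(211.3) = 537.28
(4) 1.2(170.0) + 1.7(75.7) = 332.69
(5) 1.4(170.0) = 238.00
(6) 0.85(170.0) - 0.8(166.3) = 11.46
Maximum is from combination 3.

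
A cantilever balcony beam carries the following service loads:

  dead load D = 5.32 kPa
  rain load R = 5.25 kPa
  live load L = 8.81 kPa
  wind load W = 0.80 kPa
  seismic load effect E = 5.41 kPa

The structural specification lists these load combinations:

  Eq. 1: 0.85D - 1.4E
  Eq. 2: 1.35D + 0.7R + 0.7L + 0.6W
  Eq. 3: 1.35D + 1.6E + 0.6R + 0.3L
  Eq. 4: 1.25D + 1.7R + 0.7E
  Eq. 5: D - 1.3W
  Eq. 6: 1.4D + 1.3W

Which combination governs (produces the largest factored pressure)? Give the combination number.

Eq. 1: 0.85(5.32) - 1.4(5.41) = -3.05
Eq. 2: 1.35(5.32) + 0.7(5.25) + 0.7(8.81) + 0.6(0.80) = 17.50
Eq. 3: 1.35(5.32) + 1.6(5.41) + 0.6(5.25) + 0.3(8.81) = 21.63
Eq. 4: 1.25(5.32) + 1.7(5.25) + 0.7(5.41) = 19.36
Eq. 5: 1.0(5.32) - 1.3(0.80) = 4.28
Eq. 6: 1.4(5.32) + 1.3(0.80) = 8.49
The largest value is 21.63 kPa from combination 3.

Combination 3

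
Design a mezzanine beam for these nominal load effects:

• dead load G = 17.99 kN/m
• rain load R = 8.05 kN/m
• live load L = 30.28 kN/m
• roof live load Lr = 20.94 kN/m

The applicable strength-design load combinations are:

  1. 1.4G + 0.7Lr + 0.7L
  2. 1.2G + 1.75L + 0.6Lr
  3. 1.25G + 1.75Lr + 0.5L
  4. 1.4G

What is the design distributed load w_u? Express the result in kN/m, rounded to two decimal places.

87.14 kN/m

1. 1.4(17.99) + 0.7(20.94) + 0.7(30.28) = 61.04
2. 1.2(17.99) + 1.75(30.28) + 0.6(20.94) = 87.14
3. 1.25(17.99) + 1.75(20.94) + 0.5(30.28) = 74.27
4. 1.4(17.99) = 25.19
The controlling combination is 2, giving 87.14 kN/m.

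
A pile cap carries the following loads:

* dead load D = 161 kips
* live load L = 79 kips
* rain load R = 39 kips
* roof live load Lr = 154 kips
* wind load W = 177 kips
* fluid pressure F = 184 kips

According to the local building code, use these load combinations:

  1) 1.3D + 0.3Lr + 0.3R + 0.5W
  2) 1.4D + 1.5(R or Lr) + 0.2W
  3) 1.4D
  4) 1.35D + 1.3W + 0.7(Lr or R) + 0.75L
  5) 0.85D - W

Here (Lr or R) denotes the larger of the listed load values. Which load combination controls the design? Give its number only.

Combination 4

(R or Lr) → Lr = 154 kips; (Lr or R) → Lr = 154 kips.
1) 1.3(161) + 0.3(154) + 0.3(39) + 0.5(177) = 209.3 + 46.2 + 11.7 + 88.5 = 355.7
2) 1.4(161) + 1.5(154) + 0.2(177) = 225.4 + 231.0 + 35.4 = 491.8
3) 1.4(161) = 225.4
4) 1.35(161) + 1.3(177) + 0.7(154) + 0.75(79) = 614.5
5) 0.85(161) - 1.0(177) = -40.2
The largest value is 614.5 kips from combination 4.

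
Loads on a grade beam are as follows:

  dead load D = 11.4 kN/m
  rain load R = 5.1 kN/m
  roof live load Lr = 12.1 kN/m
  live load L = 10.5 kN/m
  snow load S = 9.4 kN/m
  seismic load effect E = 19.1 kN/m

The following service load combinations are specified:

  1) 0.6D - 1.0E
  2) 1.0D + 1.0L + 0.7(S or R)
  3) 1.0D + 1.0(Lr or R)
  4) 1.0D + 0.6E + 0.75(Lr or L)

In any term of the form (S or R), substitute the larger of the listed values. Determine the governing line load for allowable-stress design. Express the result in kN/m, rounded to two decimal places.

(S or R) → S = 9.4 kN/m; (Lr or R) → Lr = 12.1 kN/m; (Lr or L) → Lr = 12.1 kN/m.
1) 0.6(11.4) - 1.0(19.1) = -12.26
2) 1.0(11.4) + 1.0(10.5) + 0.7(9.4) = 28.48
3) 1.0(11.4) + 1.0(12.1) = 23.50
4) 1.0(11.4) + 0.6(19.1) + 0.75(12.1) = 31.94
Maximum is from combination 4.

31.94 kN/m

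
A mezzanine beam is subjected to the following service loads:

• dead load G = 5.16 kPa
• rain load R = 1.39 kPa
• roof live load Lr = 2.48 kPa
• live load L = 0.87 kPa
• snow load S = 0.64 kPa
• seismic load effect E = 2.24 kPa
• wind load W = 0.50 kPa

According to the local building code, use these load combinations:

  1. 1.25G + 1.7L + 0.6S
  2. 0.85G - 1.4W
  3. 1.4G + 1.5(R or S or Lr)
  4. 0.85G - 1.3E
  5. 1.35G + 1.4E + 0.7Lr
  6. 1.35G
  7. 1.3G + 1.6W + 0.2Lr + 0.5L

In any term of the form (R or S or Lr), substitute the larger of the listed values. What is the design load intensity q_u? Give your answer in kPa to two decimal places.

(R or S or Lr) → Lr = 2.48 kPa.
1. 1.25(5.16) + 1.7(0.87) + 0.6(0.64) = 6.45 + 1.48 + 0.38 = 8.31
2. 0.85(5.16) - 1.4(0.50) = 4.39 - 0.70 = 3.69
3. 1.4(5.16) + 1.5(2.48) = 7.22 + 3.72 = 10.94
4. 0.85(5.16) - 1.3(2.24) = 1.47
5. 1.35(5.16) + 1.4(2.24) + 0.7(2.48) = 11.84
6. 1.35(5.16) = 6.97
7. 1.3(5.16) + 1.6(0.50) + 0.2(2.48) + 0.5(0.87) = 8.44
The controlling combination is 5, giving 11.84 kPa.

11.84 kPa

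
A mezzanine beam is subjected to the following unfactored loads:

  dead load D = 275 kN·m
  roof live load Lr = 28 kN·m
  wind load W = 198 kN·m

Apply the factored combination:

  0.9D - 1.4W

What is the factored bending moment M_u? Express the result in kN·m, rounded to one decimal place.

0.9(275) - 1.4(198) = 247.5 - 277.2 = -29.7
M_u = -29.7 kN·m.

-29.7 kN·m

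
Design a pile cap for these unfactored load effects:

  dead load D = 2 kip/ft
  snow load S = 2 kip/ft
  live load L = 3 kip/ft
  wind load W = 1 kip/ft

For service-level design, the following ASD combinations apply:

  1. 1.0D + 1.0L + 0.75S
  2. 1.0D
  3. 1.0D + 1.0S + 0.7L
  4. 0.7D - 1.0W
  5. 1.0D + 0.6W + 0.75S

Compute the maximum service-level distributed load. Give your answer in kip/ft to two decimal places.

6.50 kip/ft

1. 1.0(2) + 1.0(3) + 0.75(2) = 6.50
2. 1.0(2) = 2.00
3. 1.0(2) + 1.0(2) + 0.7(3) = 6.10
4. 0.7(2) - 1.0(1) = 0.40
5. 1.0(2) + 0.6(1) + 0.75(2) = 4.10
The controlling combination is 1, giving 6.50 kip/ft.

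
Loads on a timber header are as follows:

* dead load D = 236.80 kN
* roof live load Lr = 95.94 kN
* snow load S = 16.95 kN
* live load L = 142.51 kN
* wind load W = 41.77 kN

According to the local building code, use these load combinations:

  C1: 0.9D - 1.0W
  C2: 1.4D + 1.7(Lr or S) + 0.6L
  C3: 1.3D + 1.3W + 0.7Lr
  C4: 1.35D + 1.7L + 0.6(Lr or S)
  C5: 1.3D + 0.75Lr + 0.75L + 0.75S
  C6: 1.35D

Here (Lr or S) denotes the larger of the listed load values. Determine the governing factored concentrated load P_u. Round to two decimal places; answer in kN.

(Lr or S) → Lr = 95.94 kN.
C1: 0.9(236.80) - 1.0(41.77) = 171.35
C2: 1.4(236.80) + 1.7(95.94) + 0.6(142.51) = 580.12
C3: 1.3(236.80) + 1.3(41.77) + 0.7(95.94) = 429.30
C4: 1.35(236.80) + 1.7(142.51) + 0.6(95.94) = 619.51
C5: 1.3(236.80) + 0.75(95.94) + 0.75(142.51) + 0.75(16.95) = 499.39
C6: 1.35(236.80) = 319.68
Combination 4 governs: P_u = 619.51 kN.

619.51 kN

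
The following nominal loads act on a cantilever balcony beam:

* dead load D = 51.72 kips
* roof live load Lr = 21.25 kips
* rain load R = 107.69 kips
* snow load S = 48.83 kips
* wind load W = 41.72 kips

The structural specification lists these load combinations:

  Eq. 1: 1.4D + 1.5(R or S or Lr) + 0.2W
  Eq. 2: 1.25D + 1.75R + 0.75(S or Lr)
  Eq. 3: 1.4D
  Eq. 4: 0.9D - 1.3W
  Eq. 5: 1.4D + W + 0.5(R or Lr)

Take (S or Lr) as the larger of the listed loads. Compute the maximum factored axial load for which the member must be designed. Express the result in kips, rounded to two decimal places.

289.73 kips

(R or S or Lr) → R = 107.69 kips; (S or Lr) → S = 48.83 kips; (R or Lr) → R = 107.69 kips.
Eq. 1: 1.4(51.72) + 1.5(107.69) + 0.2(41.72) = 72.41 + 161.54 + 8.34 = 242.29
Eq. 2: 1.25(51.72) + 1.75(107.69) + 0.75(48.83) = 64.65 + 188.46 + 36.62 = 289.73
Eq. 3: 1.4(51.72) = 72.41
Eq. 4: 0.9(51.72) - 1.3(41.72) = 46.55 - 54.24 = -7.69
Eq. 5: 1.4(51.72) + 1.0(41.72) + 0.5(107.69) = 167.97
Combination 2 governs: P_u = 289.73 kips.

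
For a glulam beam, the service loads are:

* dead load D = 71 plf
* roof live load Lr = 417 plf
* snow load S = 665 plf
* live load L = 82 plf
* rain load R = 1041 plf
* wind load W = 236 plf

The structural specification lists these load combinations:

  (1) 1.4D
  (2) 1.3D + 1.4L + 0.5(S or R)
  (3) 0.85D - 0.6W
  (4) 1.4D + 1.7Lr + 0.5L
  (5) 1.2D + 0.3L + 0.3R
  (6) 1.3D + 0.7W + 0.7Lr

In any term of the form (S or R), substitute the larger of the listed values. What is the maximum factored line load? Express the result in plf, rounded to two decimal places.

849.30 plf

(S or R) → R = 1041 plf.
(1) 1.4(71) = 99.40
(2) 1.3(71) + 1.4(82) + 0.5(1041) = 727.60
(3) 0.85(71) - 0.6(236) = -81.25
(4) 1.4(71) + 1.7(417) + 0.5(82) = 849.30
(5) 1.2(71) + 0.3(82) + 0.3(1041) = 422.10
(6) 1.3(71) + 0.7(236) + 0.7(417) = 549.40
Combination 4 governs: w_u = 849.30 plf.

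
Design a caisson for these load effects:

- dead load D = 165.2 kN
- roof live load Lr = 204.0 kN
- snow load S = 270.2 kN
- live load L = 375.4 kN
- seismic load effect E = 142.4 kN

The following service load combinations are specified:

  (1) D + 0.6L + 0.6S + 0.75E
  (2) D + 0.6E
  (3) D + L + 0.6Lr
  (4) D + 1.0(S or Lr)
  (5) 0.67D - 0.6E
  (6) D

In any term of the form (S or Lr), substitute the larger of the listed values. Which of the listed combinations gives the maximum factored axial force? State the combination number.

Combination 3

(S or Lr) → S = 270.2 kN.
(1) 1.0(165.2) + 0.6(375.4) + 0.6(270.2) + 0.75(142.4) = 165.20 + 225.24 + 162.12 + 106.80 = 659.36
(2) 1.0(165.2) + 0.6(142.4) = 165.20 + 85.44 = 250.64
(3) 1.0(165.2) + 1.0(375.4) + 0.6(204.0) = 165.20 + 375.40 + 122.40 = 663.00
(4) 1.0(165.2) + 1.0(270.2) = 165.20 + 270.20 = 435.40
(5) 0.67(165.2) - 0.6(142.4) = 110.68 - 85.44 = 25.24
(6) 1.0(165.2) = 165.20
The largest value is 663.00 kN from combination 3.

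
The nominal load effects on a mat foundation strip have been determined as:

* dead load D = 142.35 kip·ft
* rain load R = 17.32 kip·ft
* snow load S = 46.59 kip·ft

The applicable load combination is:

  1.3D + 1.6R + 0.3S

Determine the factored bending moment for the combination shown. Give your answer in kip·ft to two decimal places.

1.3(142.35) + 1.6(17.32) + 0.3(46.59) = 226.74
M_u = 226.74 kip·ft.

226.74 kip·ft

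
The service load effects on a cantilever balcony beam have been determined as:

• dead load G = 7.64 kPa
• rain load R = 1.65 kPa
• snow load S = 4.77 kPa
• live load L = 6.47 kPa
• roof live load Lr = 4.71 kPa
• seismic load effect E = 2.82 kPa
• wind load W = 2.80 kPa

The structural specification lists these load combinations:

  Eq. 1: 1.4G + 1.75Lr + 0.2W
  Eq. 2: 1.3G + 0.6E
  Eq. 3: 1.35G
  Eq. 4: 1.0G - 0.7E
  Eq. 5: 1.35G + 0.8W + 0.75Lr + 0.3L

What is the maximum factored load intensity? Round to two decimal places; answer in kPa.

Eq. 1: 1.4(7.64) + 1.75(4.71) + 0.2(2.80) = 10.70 + 8.24 + 0.56 = 19.50
Eq. 2: 1.3(7.64) + 0.6(2.82) = 9.93 + 1.69 = 11.62
Eq. 3: 1.35(7.64) = 10.31
Eq. 4: 1.0(7.64) - 0.7(2.82) = 7.64 - 1.97 = 5.67
Eq. 5: 1.35(7.64) + 0.8(2.80) + 0.75(4.71) + 0.3(6.47) = 18.03
The controlling combination is 1, giving 19.50 kPa.

19.50 kPa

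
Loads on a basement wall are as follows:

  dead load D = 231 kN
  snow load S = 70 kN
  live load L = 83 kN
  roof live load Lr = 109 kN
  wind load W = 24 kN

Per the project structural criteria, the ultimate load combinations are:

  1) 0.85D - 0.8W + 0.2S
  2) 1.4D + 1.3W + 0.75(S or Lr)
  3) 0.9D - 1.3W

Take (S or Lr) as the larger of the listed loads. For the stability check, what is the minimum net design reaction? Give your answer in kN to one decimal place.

(S or Lr) → Lr = 109 kN.
1) 0.85(231) - 0.8(24) + 0.2(70) = 196.4 - 19.2 + 14.0 = 191.2
2) 1.4(231) + 1.3(24) + 0.75(109) = 323.4 + 31.2 + 81.8 = 436.4
3) 0.9(231) - 1.3(24) = 207.9 - 31.2 = 176.7
Combination 3 gives the minimum: 176.7 kN.

176.7 kN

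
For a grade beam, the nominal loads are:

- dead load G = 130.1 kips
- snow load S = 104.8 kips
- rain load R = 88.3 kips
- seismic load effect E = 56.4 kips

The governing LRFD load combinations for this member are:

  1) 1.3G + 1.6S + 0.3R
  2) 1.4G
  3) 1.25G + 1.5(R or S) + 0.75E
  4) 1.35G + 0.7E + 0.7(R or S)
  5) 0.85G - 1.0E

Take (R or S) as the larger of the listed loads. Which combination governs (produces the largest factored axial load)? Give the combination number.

Combination 1

(R or S) → S = 104.8 kips.
1) 1.3(130.1) + 1.6(104.8) + 0.3(88.3) = 169.1 + 167.7 + 26.5 = 363.3
2) 1.4(130.1) = 182.1
3) 1.25(130.1) + 1.5(104.8) + 0.75(56.4) = 162.6 + 157.2 + 42.3 = 362.1
4) 1.35(130.1) + 0.7(56.4) + 0.7(104.8) = 175.6 + 39.5 + 73.4 = 288.5
5) 0.85(130.1) - 1.0(56.4) = 110.6 - 56.4 = 54.2
The largest value is 363.3 kips from combination 1.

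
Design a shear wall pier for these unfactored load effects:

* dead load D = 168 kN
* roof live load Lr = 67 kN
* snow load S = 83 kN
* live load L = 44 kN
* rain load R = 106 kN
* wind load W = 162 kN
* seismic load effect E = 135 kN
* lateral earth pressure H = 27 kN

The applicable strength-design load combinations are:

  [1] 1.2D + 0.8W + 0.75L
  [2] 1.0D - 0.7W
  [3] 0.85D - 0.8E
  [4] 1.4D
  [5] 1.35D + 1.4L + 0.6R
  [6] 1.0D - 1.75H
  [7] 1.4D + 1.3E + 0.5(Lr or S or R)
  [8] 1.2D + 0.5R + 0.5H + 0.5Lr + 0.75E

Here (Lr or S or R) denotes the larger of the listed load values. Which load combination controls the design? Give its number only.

(Lr or S or R) → R = 106 kN.
[1] 1.2(168) + 0.8(162) + 0.75(44) = 201.60 + 129.60 + 33.00 = 364.20
[2] 1.0(168) - 0.7(162) = 168.00 - 113.40 = 54.60
[3] 0.85(168) - 0.8(135) = 142.80 - 108.00 = 34.80
[4] 1.4(168) = 235.20
[5] 1.35(168) + 1.4(44) + 0.6(106) = 226.80 + 61.60 + 63.60 = 352.00
[6] 1.0(168) - 1.75(27) = 168.00 - 47.25 = 120.75
[7] 1.4(168) + 1.3(135) + 0.5(106) = 235.20 + 175.50 + 53.00 = 463.70
[8] 1.2(168) + 0.5(106) + 0.5(27) + 0.5(67) + 0.75(135) = 201.60 + 53.00 + 13.50 + 33.50 + 101.25 = 402.85
The largest value is 463.70 kN from combination 7.

Combination 7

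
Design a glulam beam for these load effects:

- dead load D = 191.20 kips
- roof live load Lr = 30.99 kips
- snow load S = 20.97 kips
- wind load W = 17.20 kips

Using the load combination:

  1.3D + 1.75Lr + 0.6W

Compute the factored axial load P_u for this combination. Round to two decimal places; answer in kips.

1.3(191.20) + 1.75(30.99) + 0.6(17.20) = 248.56 + 54.23 + 10.32 = 313.11
P_u = 313.11 kips.

313.11 kips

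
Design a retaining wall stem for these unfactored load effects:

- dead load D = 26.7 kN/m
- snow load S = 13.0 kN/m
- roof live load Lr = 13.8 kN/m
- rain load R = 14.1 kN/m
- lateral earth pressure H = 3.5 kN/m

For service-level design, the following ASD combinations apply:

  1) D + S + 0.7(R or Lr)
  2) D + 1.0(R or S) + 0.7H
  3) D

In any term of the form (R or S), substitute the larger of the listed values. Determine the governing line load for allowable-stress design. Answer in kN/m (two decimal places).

49.57 kN/m

(R or Lr) → R = 14.1 kN/m; (R or S) → R = 14.1 kN/m.
1) 1.0(26.7) + 1.0(13.0) + 0.7(14.1) = 26.70 + 13.00 + 9.87 = 49.57
2) 1.0(26.7) + 1.0(14.1) + 0.7(3.5) = 26.70 + 14.10 + 2.45 = 43.25
3) 1.0(26.7) = 26.70
Maximum is from combination 1.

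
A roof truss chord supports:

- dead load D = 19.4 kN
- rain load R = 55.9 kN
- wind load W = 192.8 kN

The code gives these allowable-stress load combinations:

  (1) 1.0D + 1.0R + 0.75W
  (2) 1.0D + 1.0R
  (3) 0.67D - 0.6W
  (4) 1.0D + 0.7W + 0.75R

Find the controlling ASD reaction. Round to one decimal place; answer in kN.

219.9 kN

(1) 1.0(19.4) + 1.0(55.9) + 0.75(192.8) = 19.4 + 55.9 + 144.6 = 219.9
(2) 1.0(19.4) + 1.0(55.9) = 19.4 + 55.9 = 75.3
(3) 0.67(19.4) - 0.6(192.8) = 13.0 - 115.7 = -102.7
(4) 1.0(19.4) + 0.7(192.8) + 0.75(55.9) = 19.4 + 135.0 + 41.9 = 196.3
Combination 1 governs: V = 219.9 kN.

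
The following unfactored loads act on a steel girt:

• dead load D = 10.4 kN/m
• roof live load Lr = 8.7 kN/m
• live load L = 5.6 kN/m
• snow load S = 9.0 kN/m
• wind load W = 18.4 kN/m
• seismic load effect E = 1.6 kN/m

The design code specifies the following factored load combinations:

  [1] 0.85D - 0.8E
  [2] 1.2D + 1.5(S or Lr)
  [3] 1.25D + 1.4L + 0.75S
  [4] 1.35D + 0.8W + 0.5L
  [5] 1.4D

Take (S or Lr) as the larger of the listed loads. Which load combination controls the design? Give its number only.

Combination 4

(S or Lr) → S = 9.0 kN/m.
[1] 0.85(10.4) - 0.8(1.6) = 7.6
[2] 1.2(10.4) + 1.5(9.0) = 12.5 + 13.5 = 26.0
[3] 1.25(10.4) + 1.4(5.6) + 0.75(9.0) = 13.0 + 7.8 + 6.8 = 27.6
[4] 1.35(10.4) + 0.8(18.4) + 0.5(5.6) = 31.6
[5] 1.4(10.4) = 14.6
The largest value is 31.6 kN/m from combination 4.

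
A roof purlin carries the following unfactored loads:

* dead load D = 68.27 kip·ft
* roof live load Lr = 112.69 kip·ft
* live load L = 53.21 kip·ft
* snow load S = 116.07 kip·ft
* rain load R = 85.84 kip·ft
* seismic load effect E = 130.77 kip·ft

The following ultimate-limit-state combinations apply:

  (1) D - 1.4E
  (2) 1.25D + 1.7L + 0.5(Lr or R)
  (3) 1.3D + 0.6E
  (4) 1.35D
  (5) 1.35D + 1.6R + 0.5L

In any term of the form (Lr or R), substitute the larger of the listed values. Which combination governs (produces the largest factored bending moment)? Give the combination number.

Combination 5

(Lr or R) → Lr = 112.69 kip·ft.
(1) 1.0(68.27) - 1.4(130.77) = -114.81
(2) 1.25(68.27) + 1.7(53.21) + 0.5(112.69) = 232.14
(3) 1.3(68.27) + 0.6(130.77) = 167.21
(4) 1.35(68.27) = 92.16
(5) 1.35(68.27) + 1.6(85.84) + 0.5(53.21) = 256.11
The largest value is 256.11 kip·ft from combination 5.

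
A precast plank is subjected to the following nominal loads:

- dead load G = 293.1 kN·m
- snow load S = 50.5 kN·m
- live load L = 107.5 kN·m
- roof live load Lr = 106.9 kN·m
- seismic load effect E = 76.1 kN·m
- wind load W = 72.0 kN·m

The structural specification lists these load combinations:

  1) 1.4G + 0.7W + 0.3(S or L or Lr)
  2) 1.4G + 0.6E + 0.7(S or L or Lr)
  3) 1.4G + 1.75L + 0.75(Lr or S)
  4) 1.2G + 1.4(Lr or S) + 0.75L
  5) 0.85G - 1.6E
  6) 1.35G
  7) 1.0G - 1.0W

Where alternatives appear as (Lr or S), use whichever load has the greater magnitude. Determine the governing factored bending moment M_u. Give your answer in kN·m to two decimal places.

678.64 kN·m

(S or L or Lr) → L = 107.5 kN·m; (Lr or S) → Lr = 106.9 kN·m.
1) 1.4(293.1) + 0.7(72.0) + 0.3(107.5) = 410.34 + 50.40 + 32.25 = 492.99
2) 1.4(293.1) + 0.6(76.1) + 0.7(107.5) = 410.34 + 45.66 + 75.25 = 531.25
3) 1.4(293.1) + 1.75(107.5) + 0.75(106.9) = 678.64
4) 1.2(293.1) + 1.4(106.9) + 0.75(107.5) = 351.72 + 149.66 + 80.63 = 582.01
5) 0.85(293.1) - 1.6(76.1) = 249.14 - 121.76 = 127.38
6) 1.35(293.1) = 395.69
7) 1.0(293.1) - 1.0(72.0) = 293.10 - 72.00 = 221.10
Combination 3 governs: M_u = 678.64 kN·m.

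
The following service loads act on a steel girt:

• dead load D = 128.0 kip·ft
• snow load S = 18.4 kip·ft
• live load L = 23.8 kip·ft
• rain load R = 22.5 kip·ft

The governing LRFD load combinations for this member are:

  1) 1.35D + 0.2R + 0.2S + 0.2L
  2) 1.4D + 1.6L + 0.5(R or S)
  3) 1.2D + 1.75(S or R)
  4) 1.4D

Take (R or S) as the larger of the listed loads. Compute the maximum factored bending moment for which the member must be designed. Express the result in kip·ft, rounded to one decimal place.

228.5 kip·ft

(R or S) → R = 22.5 kip·ft; (S or R) → R = 22.5 kip·ft.
1) 1.35(128.0) + 0.2(22.5) + 0.2(18.4) + 0.2(23.8) = 185.7
2) 1.4(128.0) + 1.6(23.8) + 0.5(22.5) = 228.5
3) 1.2(128.0) + 1.75(22.5) = 153.6 + 39.4 = 193.0
4) 1.4(128.0) = 179.2
Maximum is from combination 2.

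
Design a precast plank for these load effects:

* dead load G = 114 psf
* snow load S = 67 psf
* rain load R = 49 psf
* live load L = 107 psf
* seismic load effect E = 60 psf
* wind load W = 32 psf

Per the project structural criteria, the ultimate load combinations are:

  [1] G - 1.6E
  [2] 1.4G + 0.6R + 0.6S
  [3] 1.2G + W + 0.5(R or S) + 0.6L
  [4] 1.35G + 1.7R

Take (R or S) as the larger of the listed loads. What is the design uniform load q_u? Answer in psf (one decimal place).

266.5 psf

(R or S) → S = 67 psf.
[1] 1.0(114) - 1.6(60) = 114.0 - 96.0 = 18.0
[2] 1.4(114) + 0.6(49) + 0.6(67) = 159.6 + 29.4 + 40.2 = 229.2
[3] 1.2(114) + 1.0(32) + 0.5(67) + 0.6(107) = 136.8 + 32.0 + 33.5 + 64.2 = 266.5
[4] 1.35(114) + 1.7(49) = 153.9 + 83.3 = 237.2
The controlling combination is 3, giving 266.5 psf.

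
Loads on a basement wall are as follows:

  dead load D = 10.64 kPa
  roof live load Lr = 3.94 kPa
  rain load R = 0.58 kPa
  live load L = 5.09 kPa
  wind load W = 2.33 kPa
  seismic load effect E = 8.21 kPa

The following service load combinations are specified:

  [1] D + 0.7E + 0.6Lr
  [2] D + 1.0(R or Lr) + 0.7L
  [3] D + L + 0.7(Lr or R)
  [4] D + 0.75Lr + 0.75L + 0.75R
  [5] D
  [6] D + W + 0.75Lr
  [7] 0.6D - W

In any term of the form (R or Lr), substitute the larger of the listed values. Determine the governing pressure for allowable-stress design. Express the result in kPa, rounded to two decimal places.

(R or Lr) → Lr = 3.94 kPa; (Lr or R) → Lr = 3.94 kPa.
[1] 1.0(10.64) + 0.7(8.21) + 0.6(3.94) = 10.64 + 5.75 + 2.36 = 18.75
[2] 1.0(10.64) + 1.0(3.94) + 0.7(5.09) = 10.64 + 3.94 + 3.56 = 18.14
[3] 1.0(10.64) + 1.0(5.09) + 0.7(3.94) = 10.64 + 5.09 + 2.76 = 18.49
[4] 1.0(10.64) + 0.75(3.94) + 0.75(5.09) + 0.75(0.58) = 17.85
[5] 1.0(10.64) = 10.64
[6] 1.0(10.64) + 1.0(2.33) + 0.75(3.94) = 10.64 + 2.33 + 2.96 = 15.93
[7] 0.6(10.64) - 1.0(2.33) = 6.38 - 2.33 = 4.05
Maximum is from combination 1.

18.75 kPa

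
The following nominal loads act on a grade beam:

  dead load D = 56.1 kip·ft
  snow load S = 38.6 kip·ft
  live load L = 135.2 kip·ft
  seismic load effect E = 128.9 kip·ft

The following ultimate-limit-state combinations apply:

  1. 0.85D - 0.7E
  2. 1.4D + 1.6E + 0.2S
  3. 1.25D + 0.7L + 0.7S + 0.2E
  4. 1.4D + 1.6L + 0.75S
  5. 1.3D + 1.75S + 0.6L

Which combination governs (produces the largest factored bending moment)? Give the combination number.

1. 0.85(56.1) - 0.7(128.9) = -42.55
2. 1.4(56.1) + 1.6(128.9) + 0.2(38.6) = 78.54 + 206.24 + 7.72 = 292.50
3. 1.25(56.1) + 0.7(135.2) + 0.7(38.6) + 0.2(128.9) = 70.13 + 94.64 + 27.02 + 25.78 = 217.57
4. 1.4(56.1) + 1.6(135.2) + 0.75(38.6) = 78.54 + 216.32 + 28.95 = 323.81
5. 1.3(56.1) + 1.75(38.6) + 0.6(135.2) = 72.93 + 67.55 + 81.12 = 221.60
The largest value is 323.81 kip·ft from combination 4.

Combination 4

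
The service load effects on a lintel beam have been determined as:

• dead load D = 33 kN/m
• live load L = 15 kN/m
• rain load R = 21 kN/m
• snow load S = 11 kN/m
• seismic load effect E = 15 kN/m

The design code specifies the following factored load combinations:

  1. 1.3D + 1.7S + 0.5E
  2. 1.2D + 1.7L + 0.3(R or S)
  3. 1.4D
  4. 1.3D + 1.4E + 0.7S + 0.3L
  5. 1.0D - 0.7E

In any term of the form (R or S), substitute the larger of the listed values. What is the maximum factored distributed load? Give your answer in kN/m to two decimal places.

(R or S) → R = 21 kN/m.
1. 1.3(33) + 1.7(11) + 0.5(15) = 42.90 + 18.70 + 7.50 = 69.10
2. 1.2(33) + 1.7(15) + 0.3(21) = 39.60 + 25.50 + 6.30 = 71.40
3. 1.4(33) = 46.20
4. 1.3(33) + 1.4(15) + 0.7(11) + 0.3(15) = 42.90 + 21.00 + 7.70 + 4.50 = 76.10
5. 1.0(33) - 0.7(15) = 33.00 - 10.50 = 22.50
The controlling combination is 4, giving 76.10 kN/m.

76.10 kN/m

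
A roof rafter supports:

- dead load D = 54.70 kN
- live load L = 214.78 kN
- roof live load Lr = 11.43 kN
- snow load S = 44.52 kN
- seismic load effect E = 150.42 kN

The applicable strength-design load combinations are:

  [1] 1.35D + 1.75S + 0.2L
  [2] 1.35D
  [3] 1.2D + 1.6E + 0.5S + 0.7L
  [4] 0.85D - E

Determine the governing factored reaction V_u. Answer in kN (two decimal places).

478.92 kN

[1] 1.35(54.70) + 1.75(44.52) + 0.2(214.78) = 194.71
[2] 1.35(54.70) = 73.85
[3] 1.2(54.70) + 1.6(150.42) + 0.5(44.52) + 0.7(214.78) = 65.64 + 240.67 + 22.26 + 150.35 = 478.92
[4] 0.85(54.70) - 1.0(150.42) = -103.93
Maximum is from combination 3.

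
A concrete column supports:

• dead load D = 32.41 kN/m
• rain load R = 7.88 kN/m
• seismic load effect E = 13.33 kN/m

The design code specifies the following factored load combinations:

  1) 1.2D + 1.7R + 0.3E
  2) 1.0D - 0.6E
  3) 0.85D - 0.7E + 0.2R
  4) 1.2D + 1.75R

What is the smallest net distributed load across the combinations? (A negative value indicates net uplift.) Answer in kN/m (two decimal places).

19.79 kN/m

1) 1.2(32.41) + 1.7(7.88) + 0.3(13.33) = 38.89 + 13.40 + 4.00 = 56.29
2) 1.0(32.41) - 0.6(13.33) = 32.41 - 8.00 = 24.41
3) 0.85(32.41) - 0.7(13.33) + 0.2(7.88) = 19.79
4) 1.2(32.41) + 1.75(7.88) = 38.89 + 13.79 = 52.68
Combination 3 gives the minimum: 19.79 kN/m.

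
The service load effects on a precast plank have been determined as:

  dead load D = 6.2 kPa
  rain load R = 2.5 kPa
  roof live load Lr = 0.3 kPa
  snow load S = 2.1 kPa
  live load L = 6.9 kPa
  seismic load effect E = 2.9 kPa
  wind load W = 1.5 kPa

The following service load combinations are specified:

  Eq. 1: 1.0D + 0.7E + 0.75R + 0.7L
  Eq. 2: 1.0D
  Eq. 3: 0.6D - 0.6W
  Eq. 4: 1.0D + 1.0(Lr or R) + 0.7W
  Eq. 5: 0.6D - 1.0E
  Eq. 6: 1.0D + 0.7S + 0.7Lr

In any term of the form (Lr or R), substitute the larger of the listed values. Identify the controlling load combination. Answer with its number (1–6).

Combination 1

(Lr or R) → R = 2.5 kPa.
Eq. 1: 1.0(6.2) + 0.7(2.9) + 0.75(2.5) + 0.7(6.9) = 14.94
Eq. 2: 1.0(6.2) = 6.20
Eq. 3: 0.6(6.2) - 0.6(1.5) = 2.82
Eq. 4: 1.0(6.2) + 1.0(2.5) + 0.7(1.5) = 9.75
Eq. 5: 0.6(6.2) - 1.0(2.9) = 0.82
Eq. 6: 1.0(6.2) + 0.7(2.1) + 0.7(0.3) = 7.88
The largest value is 14.94 kPa from combination 1.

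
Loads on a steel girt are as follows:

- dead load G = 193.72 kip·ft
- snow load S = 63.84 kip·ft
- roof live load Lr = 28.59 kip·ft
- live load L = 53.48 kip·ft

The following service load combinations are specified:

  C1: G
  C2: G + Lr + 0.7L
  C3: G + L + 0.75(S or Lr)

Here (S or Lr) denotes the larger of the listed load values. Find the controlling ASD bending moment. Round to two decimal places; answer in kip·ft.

295.08 kip·ft

(S or Lr) → S = 63.84 kip·ft.
C1: 1.0(193.72) = 193.72
C2: 1.0(193.72) + 1.0(28.59) + 0.7(53.48) = 193.72 + 28.59 + 37.44 = 259.75
C3: 1.0(193.72) + 1.0(53.48) + 0.75(63.84) = 193.72 + 53.48 + 47.88 = 295.08
Maximum is from combination 3.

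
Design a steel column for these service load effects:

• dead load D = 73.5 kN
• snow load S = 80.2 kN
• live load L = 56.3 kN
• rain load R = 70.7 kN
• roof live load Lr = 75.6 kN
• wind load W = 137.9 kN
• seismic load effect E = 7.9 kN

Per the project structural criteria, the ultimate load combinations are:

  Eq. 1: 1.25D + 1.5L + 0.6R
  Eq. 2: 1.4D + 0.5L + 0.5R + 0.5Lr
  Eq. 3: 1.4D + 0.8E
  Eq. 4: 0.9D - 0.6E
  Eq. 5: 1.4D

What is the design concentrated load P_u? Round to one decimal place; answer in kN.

Eq. 1: 1.25(73.5) + 1.5(56.3) + 0.6(70.7) = 218.7
Eq. 2: 1.4(73.5) + 0.5(56.3) + 0.5(70.7) + 0.5(75.6) = 204.2
Eq. 3: 1.4(73.5) + 0.8(7.9) = 109.2
Eq. 4: 0.9(73.5) - 0.6(7.9) = 61.4
Eq. 5: 1.4(73.5) = 102.9
Combination 1 governs: P_u = 218.7 kN.

218.7 kN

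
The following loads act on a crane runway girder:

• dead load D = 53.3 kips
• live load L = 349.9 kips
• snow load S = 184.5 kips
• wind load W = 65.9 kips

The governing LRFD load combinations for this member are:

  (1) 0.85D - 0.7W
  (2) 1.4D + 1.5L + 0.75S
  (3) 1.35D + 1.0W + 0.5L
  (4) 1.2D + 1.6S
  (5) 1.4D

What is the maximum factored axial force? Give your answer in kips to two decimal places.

737.85 kips

(1) 0.85(53.3) - 0.7(65.9) = -0.83
(2) 1.4(53.3) + 1.5(349.9) + 0.75(184.5) = 74.62 + 524.85 + 138.38 = 737.85
(3) 1.35(53.3) + 1.0(65.9) + 0.5(349.9) = 71.96 + 65.90 + 174.95 = 312.81
(4) 1.2(53.3) + 1.6(184.5) = 63.96 + 295.20 = 359.16
(5) 1.4(53.3) = 74.62
Maximum is from combination 2.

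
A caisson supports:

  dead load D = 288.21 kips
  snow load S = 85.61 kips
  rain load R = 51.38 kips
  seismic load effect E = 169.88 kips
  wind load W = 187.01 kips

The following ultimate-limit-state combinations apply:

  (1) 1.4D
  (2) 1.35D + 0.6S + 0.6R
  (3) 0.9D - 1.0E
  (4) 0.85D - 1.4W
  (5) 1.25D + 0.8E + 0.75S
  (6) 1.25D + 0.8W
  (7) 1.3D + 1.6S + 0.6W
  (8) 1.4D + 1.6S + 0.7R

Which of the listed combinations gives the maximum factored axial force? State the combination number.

(1) 1.4(288.21) = 403.49
(2) 1.35(288.21) + 0.6(85.61) + 0.6(51.38) = 471.28
(3) 0.9(288.21) - 1.0(169.88) = 89.51
(4) 0.85(288.21) - 1.4(187.01) = -16.84
(5) 1.25(288.21) + 0.8(169.88) + 0.75(85.61) = 560.37
(6) 1.25(288.21) + 0.8(187.01) = 509.87
(7) 1.3(288.21) + 1.6(85.61) + 0.6(187.01) = 623.86
(8) 1.4(288.21) + 1.6(85.61) + 0.7(51.38) = 576.44
The largest value is 623.86 kips from combination 7.

Combination 7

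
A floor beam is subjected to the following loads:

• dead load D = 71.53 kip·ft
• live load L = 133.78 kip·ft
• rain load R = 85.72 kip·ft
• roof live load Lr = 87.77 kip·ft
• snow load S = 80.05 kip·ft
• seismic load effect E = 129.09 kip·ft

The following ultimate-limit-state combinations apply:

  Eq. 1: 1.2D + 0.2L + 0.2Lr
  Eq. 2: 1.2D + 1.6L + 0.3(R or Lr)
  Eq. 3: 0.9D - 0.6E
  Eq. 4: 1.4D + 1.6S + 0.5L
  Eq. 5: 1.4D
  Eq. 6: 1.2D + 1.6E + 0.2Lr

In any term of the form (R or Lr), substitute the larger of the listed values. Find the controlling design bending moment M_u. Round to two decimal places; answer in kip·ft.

(R or Lr) → Lr = 87.77 kip·ft.
Eq. 1: 1.2(71.53) + 0.2(133.78) + 0.2(87.77) = 85.84 + 26.76 + 17.55 = 130.15
Eq. 2: 1.2(71.53) + 1.6(133.78) + 0.3(87.77) = 85.84 + 214.05 + 26.33 = 326.22
Eq. 3: 0.9(71.53) - 0.6(129.09) = -13.08
Eq. 4: 1.4(71.53) + 1.6(80.05) + 0.5(133.78) = 100.14 + 128.08 + 66.89 = 295.11
Eq. 5: 1.4(71.53) = 100.14
Eq. 6: 1.2(71.53) + 1.6(129.09) + 0.2(87.77) = 85.84 + 206.54 + 17.55 = 309.93
The controlling combination is 2, giving 326.22 kip·ft.

326.22 kip·ft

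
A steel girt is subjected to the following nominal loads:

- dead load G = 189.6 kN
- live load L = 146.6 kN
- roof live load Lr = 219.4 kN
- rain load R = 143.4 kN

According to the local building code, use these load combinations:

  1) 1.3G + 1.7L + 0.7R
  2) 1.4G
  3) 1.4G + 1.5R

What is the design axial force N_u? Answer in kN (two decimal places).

596.08 kN

1) 1.3(189.6) + 1.7(146.6) + 0.7(143.4) = 596.08
2) 1.4(189.6) = 265.44
3) 1.4(189.6) + 1.5(143.4) = 480.54
Combination 1 governs: N_u = 596.08 kN.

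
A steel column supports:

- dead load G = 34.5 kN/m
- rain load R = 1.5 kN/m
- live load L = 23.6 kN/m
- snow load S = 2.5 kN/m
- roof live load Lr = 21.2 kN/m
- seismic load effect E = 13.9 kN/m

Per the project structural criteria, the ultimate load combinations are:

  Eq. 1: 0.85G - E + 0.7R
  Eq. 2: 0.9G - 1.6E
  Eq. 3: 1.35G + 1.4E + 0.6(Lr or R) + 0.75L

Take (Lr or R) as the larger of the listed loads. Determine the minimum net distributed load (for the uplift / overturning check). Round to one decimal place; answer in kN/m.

8.8 kN/m

(Lr or R) → Lr = 21.2 kN/m.
Eq. 1: 0.85(34.5) - 1.0(13.9) + 0.7(1.5) = 29.3 - 13.9 + 1.1 = 16.5
Eq. 2: 0.9(34.5) - 1.6(13.9) = 8.8
Eq. 3: 1.35(34.5) + 1.4(13.9) + 0.6(21.2) + 0.75(23.6) = 46.6 + 19.5 + 12.7 + 17.7 = 96.5
Combination 2 gives the minimum: 8.8 kN/m.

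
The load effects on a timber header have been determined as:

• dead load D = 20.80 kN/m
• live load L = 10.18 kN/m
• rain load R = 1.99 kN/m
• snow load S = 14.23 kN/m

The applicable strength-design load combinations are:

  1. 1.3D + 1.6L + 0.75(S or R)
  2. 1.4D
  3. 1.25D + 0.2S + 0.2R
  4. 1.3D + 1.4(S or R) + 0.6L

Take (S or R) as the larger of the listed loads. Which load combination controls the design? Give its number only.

Combination 1

(S or R) → S = 14.23 kN/m.
1. 1.3(20.80) + 1.6(10.18) + 0.75(14.23) = 27.04 + 16.29 + 10.67 = 54.00
2. 1.4(20.80) = 29.12
3. 1.25(20.80) + 0.2(14.23) + 0.2(1.99) = 29.24
4. 1.3(20.80) + 1.4(14.23) + 0.6(10.18) = 27.04 + 19.92 + 6.11 = 53.07
The largest value is 54.00 kN/m from combination 1.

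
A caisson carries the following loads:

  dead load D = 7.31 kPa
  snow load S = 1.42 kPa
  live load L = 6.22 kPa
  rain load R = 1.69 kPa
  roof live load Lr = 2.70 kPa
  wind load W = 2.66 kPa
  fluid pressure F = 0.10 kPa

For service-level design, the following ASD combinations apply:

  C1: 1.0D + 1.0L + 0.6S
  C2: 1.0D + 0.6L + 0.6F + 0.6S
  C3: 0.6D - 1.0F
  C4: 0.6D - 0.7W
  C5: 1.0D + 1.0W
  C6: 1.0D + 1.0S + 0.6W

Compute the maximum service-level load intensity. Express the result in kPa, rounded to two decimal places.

14.38 kPa

C1: 1.0(7.31) + 1.0(6.22) + 0.6(1.42) = 7.31 + 6.22 + 0.85 = 14.38
C2: 1.0(7.31) + 0.6(6.22) + 0.6(0.10) + 0.6(1.42) = 7.31 + 3.73 + 0.06 + 0.85 = 11.95
C3: 0.6(7.31) - 1.0(0.10) = 4.39 - 0.10 = 4.29
C4: 0.6(7.31) - 0.7(2.66) = 2.52
C5: 1.0(7.31) + 1.0(2.66) = 7.31 + 2.66 = 9.97
C6: 1.0(7.31) + 1.0(1.42) + 0.6(2.66) = 7.31 + 1.42 + 1.60 = 10.33
The controlling combination is 1, giving 14.38 kPa.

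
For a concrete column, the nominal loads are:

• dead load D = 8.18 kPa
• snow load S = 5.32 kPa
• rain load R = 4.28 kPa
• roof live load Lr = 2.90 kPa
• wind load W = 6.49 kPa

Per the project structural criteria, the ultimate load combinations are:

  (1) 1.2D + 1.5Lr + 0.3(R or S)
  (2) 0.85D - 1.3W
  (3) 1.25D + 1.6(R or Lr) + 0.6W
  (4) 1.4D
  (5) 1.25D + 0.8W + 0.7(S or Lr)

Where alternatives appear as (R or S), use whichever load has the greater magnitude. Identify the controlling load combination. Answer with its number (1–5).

Combination 3

(R or S) → S = 5.32 kPa; (R or Lr) → R = 4.28 kPa; (S or Lr) → S = 5.32 kPa.
(1) 1.2(8.18) + 1.5(2.90) + 0.3(5.32) = 15.76
(2) 0.85(8.18) - 1.3(6.49) = -1.48
(3) 1.25(8.18) + 1.6(4.28) + 0.6(6.49) = 20.97
(4) 1.4(8.18) = 11.45
(5) 1.25(8.18) + 0.8(6.49) + 0.7(5.32) = 19.14
The largest value is 20.97 kPa from combination 3.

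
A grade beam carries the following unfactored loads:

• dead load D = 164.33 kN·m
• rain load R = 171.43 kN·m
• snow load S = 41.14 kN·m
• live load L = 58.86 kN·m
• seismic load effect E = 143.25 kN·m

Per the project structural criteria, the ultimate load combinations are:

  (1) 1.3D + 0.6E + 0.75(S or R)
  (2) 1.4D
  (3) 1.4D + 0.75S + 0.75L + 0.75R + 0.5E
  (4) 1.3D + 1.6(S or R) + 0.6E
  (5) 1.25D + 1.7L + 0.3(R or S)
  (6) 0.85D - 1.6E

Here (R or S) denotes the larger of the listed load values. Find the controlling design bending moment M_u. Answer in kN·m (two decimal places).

573.87 kN·m

(S or R) → R = 171.43 kN·m; (R or S) → R = 171.43 kN·m.
(1) 1.3(164.33) + 0.6(143.25) + 0.75(171.43) = 213.63 + 85.95 + 128.57 = 428.15
(2) 1.4(164.33) = 230.06
(3) 1.4(164.33) + 0.75(41.14) + 0.75(58.86) + 0.75(171.43) + 0.5(143.25) = 505.26
(4) 1.3(164.33) + 1.6(171.43) + 0.6(143.25) = 213.63 + 274.29 + 85.95 = 573.87
(5) 1.25(164.33) + 1.7(58.86) + 0.3(171.43) = 205.41 + 100.06 + 51.43 = 356.90
(6) 0.85(164.33) - 1.6(143.25) = 139.68 - 229.20 = -89.52
Maximum is from combination 4.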